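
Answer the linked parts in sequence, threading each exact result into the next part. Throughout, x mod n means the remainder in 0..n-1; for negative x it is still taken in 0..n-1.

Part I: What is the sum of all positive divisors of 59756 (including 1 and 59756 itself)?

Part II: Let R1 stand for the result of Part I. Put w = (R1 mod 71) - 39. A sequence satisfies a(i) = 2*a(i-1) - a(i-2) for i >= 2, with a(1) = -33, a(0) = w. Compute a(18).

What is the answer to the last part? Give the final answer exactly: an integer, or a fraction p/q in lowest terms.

-1087

Part I: 59756 = 2^2 * 14939; sigma = (1 + 2 + 4) * (1 + 14939) = 7 * 14940 = 104580; answer 104580
Part II: R1 = 104580; w = 29; a(2) = 2*(-33) - 1*(29) = -95; iterating: a(2)=-95, a(3)=-157, a(4)=-219, a(5)=-281, a(6)=-343, a(7)=-405, a(8)=-467, a(9)=-529, a(10)=-591, a(11)=-653, a(12)=-715, a(13)=-777, a(14)=-839, a(15)=-901, a(16)=-963, a(17)=-1025, a(18)=-1087; answer -1087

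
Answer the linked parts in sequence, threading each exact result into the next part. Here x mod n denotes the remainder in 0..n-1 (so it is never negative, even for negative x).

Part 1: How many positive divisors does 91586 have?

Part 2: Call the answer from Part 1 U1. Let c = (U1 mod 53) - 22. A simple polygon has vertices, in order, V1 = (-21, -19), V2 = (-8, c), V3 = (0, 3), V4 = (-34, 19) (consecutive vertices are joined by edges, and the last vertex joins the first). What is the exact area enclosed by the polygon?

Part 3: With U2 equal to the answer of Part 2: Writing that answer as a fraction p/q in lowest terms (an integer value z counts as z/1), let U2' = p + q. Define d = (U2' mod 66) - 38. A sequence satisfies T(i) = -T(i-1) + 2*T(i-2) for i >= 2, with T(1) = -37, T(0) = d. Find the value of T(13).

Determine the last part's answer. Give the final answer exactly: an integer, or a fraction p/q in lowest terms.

-114697

Part 1: 91586 = 2 * 11 * 23 * 181; number of divisors = (1+1) * (1+1) * (1+1) * (1+1) = 16; answer 16
Part 2: U1 = 16; c = -6; cross terms: (-21*-6 - -8*-19)=-26, (-8*3 - 0*-6)=-24, (0*19 - -34*3)=102, (-34*-19 - -21*19)=1045; twice the area = |1097| = 1097; area = 1097/2; answer 1097/2
Part 3: U2 = 1097/2; threaded value p + q = 1099; d = 5; T(2) = -1*(-37) + 2*(5) = 47; iterating: T(2)=47, T(3)=-121, T(4)=215, T(5)=-457, T(6)=887, T(7)=-1801, T(8)=3575, T(9)=-7177, T(10)=14327, T(11)=-28681, T(12)=57335, T(13)=-114697; answer -114697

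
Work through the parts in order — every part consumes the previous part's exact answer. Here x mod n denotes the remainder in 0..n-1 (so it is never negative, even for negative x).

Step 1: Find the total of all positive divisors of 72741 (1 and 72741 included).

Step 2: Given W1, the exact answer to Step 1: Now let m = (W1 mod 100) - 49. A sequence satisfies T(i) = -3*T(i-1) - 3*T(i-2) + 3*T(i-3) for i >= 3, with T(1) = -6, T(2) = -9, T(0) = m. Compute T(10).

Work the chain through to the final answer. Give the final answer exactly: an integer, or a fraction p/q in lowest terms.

Step 1: 72741 = 3 * 24247; sigma = (1 + 3) * (1 + 24247) = 4 * 24248 = 96992; answer 96992
Step 2: W1 = 96992; m = 43; T(3) = -3*(-9) - 3*(-6) + 3*(43) = 174; iterating: T(3)=174, T(4)=-513, T(5)=990, T(6)=-909, T(7)=-1782, T(8)=11043, T(9)=-30510, T(10)=53055; answer 53055

53055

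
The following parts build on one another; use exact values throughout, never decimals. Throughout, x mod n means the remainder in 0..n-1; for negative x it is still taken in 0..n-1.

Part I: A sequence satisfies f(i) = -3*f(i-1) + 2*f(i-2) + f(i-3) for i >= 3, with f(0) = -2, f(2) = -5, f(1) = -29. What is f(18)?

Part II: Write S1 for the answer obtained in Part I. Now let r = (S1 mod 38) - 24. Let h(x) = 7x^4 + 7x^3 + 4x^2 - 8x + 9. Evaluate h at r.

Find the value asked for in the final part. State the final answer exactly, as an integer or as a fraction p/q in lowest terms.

Part I: f(3) = -3*(-5) + 2*(-29) + 1*(-2) = -45; iterating: f(3)=-45, f(4)=96, f(5)=-383, f(6)=1296, f(7)=-4558, f(8)=15883, f(9)=-55469, f(10)=193615, f(11)=-675900, f(12)=2359461, f(13)=-8236568, f(14)=28752726, f(15)=-100371853, f(16)=350384443, f(17)=-1223144309, f(18)=4269829960; answer 4269829960
Part II: S1 = 4269829960; r = -12; 7*(-12)^4 + 7*(-12)^3 + 4*(-12)^2 - 8*(-12)^1 + 9 = (145152) + (-12096) + (576) + (96) + (9) = 133737; answer 133737

133737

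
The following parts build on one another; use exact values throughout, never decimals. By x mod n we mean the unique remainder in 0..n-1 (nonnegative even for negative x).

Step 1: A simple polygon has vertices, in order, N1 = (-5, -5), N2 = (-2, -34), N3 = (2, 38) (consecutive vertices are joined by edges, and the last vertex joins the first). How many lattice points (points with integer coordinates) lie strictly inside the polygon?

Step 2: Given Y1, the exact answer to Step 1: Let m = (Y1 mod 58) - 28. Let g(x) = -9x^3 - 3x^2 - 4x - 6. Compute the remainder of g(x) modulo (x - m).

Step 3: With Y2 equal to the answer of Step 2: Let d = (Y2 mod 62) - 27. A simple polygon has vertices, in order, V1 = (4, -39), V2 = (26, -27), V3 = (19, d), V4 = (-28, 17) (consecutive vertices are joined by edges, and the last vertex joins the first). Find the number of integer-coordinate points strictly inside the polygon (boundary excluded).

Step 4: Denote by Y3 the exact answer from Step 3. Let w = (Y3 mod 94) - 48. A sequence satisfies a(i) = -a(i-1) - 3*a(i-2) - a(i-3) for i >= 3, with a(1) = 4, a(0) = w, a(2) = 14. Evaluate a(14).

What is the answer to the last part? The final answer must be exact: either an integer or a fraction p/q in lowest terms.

Step 1: cross terms: (-5*-34 - -2*-5)=160, (-2*38 - 2*-34)=-8, (2*-5 - -5*38)=180; twice the area = |332| = 332; area = 166; boundary points = 1 + 4 + 1 = 6; strictly interior points = area - boundary/2 + 1 = 164; answer 164
Step 2: Y1 = 164; m = 20; remainder = value at the root: -9*(20)^3 - 3*(20)^2 - 4*(20)^1 - 6 = (-72000) + (-1200) + (-80) + (-6) = -73286; answer -73286
Step 3: Y2 = -73286; d = 33; cross terms: (4*-27 - 26*-39)=906, (26*33 - 19*-27)=1371, (19*17 - -28*33)=1247, (-28*-39 - 4*17)=1024; twice the area = |4548| = 4548; area = 2274; boundary points = 2 + 1 + 1 + 8 = 12; strictly interior points = area - boundary/2 + 1 = 2269; answer 2269
Step 4: Y3 = 2269; w = -35; a(3) = -1*(14) - 3*(4) - 1*(-35) = 9; iterating: a(3)=9, a(4)=-55, a(5)=14, a(6)=142, a(7)=-129, a(8)=-311, a(9)=556, a(10)=506, a(11)=-1863, a(12)=-211, a(13)=5294, a(14)=-2798; answer -2798

-2798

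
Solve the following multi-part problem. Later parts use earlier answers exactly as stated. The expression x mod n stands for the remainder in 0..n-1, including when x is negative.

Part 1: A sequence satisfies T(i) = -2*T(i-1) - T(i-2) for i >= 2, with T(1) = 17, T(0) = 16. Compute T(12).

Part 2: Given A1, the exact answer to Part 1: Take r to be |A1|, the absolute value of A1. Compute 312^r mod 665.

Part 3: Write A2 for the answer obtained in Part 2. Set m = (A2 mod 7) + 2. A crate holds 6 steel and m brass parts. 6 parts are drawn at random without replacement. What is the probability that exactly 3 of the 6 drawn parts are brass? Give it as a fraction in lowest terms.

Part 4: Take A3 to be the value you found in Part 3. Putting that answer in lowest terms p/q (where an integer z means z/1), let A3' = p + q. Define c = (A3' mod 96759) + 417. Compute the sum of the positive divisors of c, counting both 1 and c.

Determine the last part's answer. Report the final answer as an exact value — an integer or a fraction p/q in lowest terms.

Part 1: T(2) = -2*(17) - 1*(16) = -50; iterating: T(2)=-50, T(3)=83, T(4)=-116, T(5)=149, T(6)=-182, T(7)=215, T(8)=-248, T(9)=281, T(10)=-314, T(11)=347, T(12)=-380; answer -380
Part 2: A1 = -380; r = 380; squarings mod 665: 312^1=312, 312^2=254, 312^4=11, 312^8=121, 312^16=11, 312^32=121, 312^64=11, 312^128=121, 312^256=11; 312^380 = 312^4 * 312^8 * 312^16 * 312^32 * 312^64 * 312^256 = 121 (mod 665); answer 121
Part 3: A2 = 121; m = 4; total draws C(10,6) = 210; favorable C(4,3)*C(6,3) = 80; P = 8/21; answer 8/21
Part 4: A3 = 8/21; threaded value p + q = 29; c = 446; 446 = 2 * 223; sigma = (1 + 2) * (1 + 223) = 3 * 224 = 672; answer 672

672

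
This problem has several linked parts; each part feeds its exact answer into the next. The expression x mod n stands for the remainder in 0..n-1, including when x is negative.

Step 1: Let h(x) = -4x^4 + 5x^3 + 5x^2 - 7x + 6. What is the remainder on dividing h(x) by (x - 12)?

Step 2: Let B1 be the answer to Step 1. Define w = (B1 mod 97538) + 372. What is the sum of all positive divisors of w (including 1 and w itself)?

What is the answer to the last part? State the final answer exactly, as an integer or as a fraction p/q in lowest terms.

52080

Step 1: remainder = value at the root: -4*(12)^4 + 5*(12)^3 + 5*(12)^2 - 7*(12)^1 + 6 = (-82944) + (8640) + (720) + (-84) + (6) = -73662; answer -73662
Step 2: B1 = -73662; w = 24248; 24248 = 2^3 * 7 * 433; sigma = (1 + 2 + 4 + 8) * (1 + 7) * (1 + 433) = 15 * 8 * 434 = 52080; answer 52080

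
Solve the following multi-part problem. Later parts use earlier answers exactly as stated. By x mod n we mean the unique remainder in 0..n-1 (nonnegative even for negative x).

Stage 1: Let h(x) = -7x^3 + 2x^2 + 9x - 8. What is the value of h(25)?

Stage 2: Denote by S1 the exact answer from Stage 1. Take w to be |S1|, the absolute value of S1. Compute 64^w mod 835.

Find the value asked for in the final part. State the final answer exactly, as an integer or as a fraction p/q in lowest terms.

671

Stage 1: -7*(25)^3 + 2*(25)^2 + 9*(25)^1 - 8 = (-109375) + (1250) + (225) + (-8) = -107908; answer -107908
Stage 2: S1 = -107908; w = 107908; squarings mod 835: 64^1=64, 64^2=756, 64^4=396, 64^8=671, 64^16=176, 64^32=81, 64^64=716, 64^128=801, 64^256=321, 64^512=336, 64^1024=171, 64^2048=16, 64^4096=256, 64^8192=406, 64^16384=341, 64^32768=216, 64^65536=731; 64^107908 = 64^4 * 64^128 * 64^256 * 64^1024 * 64^8192 * 64^32768 * 64^65536 = 671 (mod 835); answer 671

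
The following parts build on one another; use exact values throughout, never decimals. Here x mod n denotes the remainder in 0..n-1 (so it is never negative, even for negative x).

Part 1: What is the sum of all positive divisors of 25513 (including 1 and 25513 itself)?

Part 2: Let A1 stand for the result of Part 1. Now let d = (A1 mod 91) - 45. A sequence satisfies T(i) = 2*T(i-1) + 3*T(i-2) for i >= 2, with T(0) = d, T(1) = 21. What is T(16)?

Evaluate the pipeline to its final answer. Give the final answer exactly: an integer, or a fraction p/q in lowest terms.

Part 1: 25513 = 31 * 823; sigma = (1 + 31) * (1 + 823) = 32 * 824 = 26368; answer 26368
Part 2: A1 = 26368; d = 24; T(2) = 2*(21) + 3*(24) = 114; iterating: T(2)=114, T(3)=291, T(4)=924, T(5)=2721, T(6)=8214, T(7)=24591, T(8)=73824, T(9)=221421, T(10)=664314, T(11)=1992891, T(12)=5978724, T(13)=17936121, T(14)=53808414, T(15)=161425191, T(16)=484275624; answer 484275624

484275624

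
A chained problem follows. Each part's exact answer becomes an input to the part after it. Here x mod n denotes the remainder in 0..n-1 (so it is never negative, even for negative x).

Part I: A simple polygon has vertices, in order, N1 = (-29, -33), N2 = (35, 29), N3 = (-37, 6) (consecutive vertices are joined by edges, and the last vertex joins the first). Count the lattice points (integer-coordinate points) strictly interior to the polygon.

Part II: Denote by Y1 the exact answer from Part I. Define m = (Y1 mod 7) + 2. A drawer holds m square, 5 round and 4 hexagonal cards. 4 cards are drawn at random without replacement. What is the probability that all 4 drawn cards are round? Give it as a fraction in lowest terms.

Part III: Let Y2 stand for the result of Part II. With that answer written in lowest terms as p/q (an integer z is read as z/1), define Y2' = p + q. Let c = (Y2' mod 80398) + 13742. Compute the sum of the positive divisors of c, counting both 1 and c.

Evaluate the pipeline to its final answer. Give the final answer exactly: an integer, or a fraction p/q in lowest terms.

Part I: cross terms: (-29*29 - 35*-33)=314, (35*6 - -37*29)=1283, (-37*-33 - -29*6)=1395; twice the area = |2992| = 2992; area = 1496; boundary points = 2 + 1 + 1 = 4; strictly interior points = area - boundary/2 + 1 = 1495; answer 1495
Part II: Y1 = 1495; m = 6; total draws C(15,4) = 1365; favorable C(5,4) = 5; P = 1/273; answer 1/273
Part III: Y2 = 1/273; threaded value p + q = 274; c = 14016; 14016 = 2^6 * 3 * 73; sigma = (1 + 2 + 4 + 8 + 16 + 32 + 64) * (1 + 3) * (1 + 73) = 127 * 4 * 74 = 37592; answer 37592

37592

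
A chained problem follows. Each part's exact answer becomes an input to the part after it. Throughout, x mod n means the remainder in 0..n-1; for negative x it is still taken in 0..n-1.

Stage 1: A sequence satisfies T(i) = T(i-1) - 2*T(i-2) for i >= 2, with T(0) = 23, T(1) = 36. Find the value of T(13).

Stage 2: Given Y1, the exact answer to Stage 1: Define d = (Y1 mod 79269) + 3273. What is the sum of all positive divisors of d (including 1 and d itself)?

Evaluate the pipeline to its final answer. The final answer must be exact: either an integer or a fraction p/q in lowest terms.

187712

Stage 1: T(2) = 1*(36) - 2*(23) = -10; iterating: T(2)=-10, T(3)=-82, T(4)=-62, T(5)=102, T(6)=226, T(7)=22, T(8)=-430, T(9)=-474, T(10)=386, T(11)=1334, T(12)=562, T(13)=-2106; answer -2106
Stage 2: Y1 = -2106; d = 80436; 80436 = 2^2 * 3 * 6703; sigma = (1 + 2 + 4) * (1 + 3) * (1 + 6703) = 7 * 4 * 6704 = 187712; answer 187712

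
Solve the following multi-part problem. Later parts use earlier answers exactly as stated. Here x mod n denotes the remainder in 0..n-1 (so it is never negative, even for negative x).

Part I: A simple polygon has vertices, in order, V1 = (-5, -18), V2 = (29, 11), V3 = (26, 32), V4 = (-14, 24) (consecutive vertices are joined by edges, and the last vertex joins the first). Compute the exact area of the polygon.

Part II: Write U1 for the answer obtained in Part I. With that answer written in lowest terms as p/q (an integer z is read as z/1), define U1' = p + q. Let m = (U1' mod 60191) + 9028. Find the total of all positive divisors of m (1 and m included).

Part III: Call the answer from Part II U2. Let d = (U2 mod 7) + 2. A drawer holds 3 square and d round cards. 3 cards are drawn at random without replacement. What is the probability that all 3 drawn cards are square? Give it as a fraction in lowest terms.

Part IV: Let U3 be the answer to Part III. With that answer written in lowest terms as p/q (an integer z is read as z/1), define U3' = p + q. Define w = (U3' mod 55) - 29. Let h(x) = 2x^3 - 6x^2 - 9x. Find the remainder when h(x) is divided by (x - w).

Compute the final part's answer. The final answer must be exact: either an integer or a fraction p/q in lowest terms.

-13446

Part I: cross terms: (-5*11 - 29*-18)=467, (29*32 - 26*11)=642, (26*24 - -14*32)=1072, (-14*-18 - -5*24)=372; twice the area = |2553| = 2553; area = 2553/2; answer 2553/2
Part II: U1 = 2553/2; threaded value p + q = 2555; m = 11583; 11583 = 3^4 * 11 * 13; sigma = (1 + 3 + 9 + 27 + 81) * (1 + 11) * (1 + 13) = 121 * 12 * 14 = 20328; answer 20328
Part III: U2 = 20328; d = 2; total draws C(5,3) = 10; favorable C(3,3) = 1; P = 1/10; answer 1/10
Part IV: U3 = 1/10; threaded value p + q = 11; w = -18; remainder = value at the root: 2*(-18)^3 - 6*(-18)^2 - 9*(-18)^1 = (-11664) + (-1944) + (162) = -13446; answer -13446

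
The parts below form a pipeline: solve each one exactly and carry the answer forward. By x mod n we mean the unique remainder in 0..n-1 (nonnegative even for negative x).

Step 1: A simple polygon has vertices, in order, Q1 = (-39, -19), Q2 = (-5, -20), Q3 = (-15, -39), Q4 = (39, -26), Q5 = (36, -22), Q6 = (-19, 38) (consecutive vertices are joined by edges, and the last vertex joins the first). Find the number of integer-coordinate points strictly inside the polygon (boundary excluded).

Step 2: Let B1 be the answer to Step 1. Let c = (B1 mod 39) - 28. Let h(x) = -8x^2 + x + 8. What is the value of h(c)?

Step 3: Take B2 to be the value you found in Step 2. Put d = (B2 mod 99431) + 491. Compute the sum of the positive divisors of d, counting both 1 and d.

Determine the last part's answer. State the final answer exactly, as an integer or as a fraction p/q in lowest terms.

198432

Step 1: cross terms: (-39*-20 - -5*-19)=685, (-5*-39 - -15*-20)=-105, (-15*-26 - 39*-39)=1911, (39*-22 - 36*-26)=78, (36*38 - -19*-22)=950, (-19*-19 - -39*38)=1843; twice the area = |5362| = 5362; area = 2681; boundary points = 1 + 1 + 1 + 1 + 5 + 1 = 10; strictly interior points = area - boundary/2 + 1 = 2677; answer 2677
Step 2: B1 = 2677; c = -3; -8*(-3)^2 + 1*(-3)^1 + 8 = (-72) + (-3) + (8) = -67; answer -67
Step 3: B2 = -67; d = 99855; 99855 = 3^2 * 5 * 7 * 317; sigma = (1 + 3 + 9) * (1 + 5) * (1 + 7) * (1 + 317) = 13 * 6 * 8 * 318 = 198432; answer 198432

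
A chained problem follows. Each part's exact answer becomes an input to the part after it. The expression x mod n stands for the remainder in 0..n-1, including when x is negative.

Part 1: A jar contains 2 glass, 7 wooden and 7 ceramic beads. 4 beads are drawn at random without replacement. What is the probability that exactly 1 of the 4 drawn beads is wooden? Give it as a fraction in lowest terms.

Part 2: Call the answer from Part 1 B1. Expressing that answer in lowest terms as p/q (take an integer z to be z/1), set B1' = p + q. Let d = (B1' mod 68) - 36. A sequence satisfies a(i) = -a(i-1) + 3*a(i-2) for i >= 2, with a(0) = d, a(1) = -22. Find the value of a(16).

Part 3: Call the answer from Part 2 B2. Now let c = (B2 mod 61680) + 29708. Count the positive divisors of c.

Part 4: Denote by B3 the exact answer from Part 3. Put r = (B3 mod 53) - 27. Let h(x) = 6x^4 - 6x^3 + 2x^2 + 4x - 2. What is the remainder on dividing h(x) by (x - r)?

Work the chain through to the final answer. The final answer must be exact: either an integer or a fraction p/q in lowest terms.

418238

Part 1: total draws C(16,4) = 1820; favorable C(7,1)*C(9,3) = 588; P = 21/65; answer 21/65
Part 2: B1 = 21/65; threaded value p + q = 86; d = -18; a(2) = -1*(-22) + 3*(-18) = -32; iterating: a(2)=-32, a(3)=-34, a(4)=-62, a(5)=-40, a(6)=-146, a(7)=26, a(8)=-464, a(9)=542, a(10)=-1934, a(11)=3560, a(12)=-9362, a(13)=20042, a(14)=-48128, a(15)=108254, a(16)=-252638; answer -252638
Part 3: B2 = -252638; c = 85470; 85470 = 2 * 3 * 5 * 7 * 11 * 37; number of divisors = (1+1) * (1+1) * (1+1) * (1+1) * (1+1) * (1+1) = 64; answer 64
Part 4: B3 = 64; r = -16; remainder = value at the root: 6*(-16)^4 - 6*(-16)^3 + 2*(-16)^2 + 4*(-16)^1 - 2 = (393216) + (24576) + (512) + (-64) + (-2) = 418238; answer 418238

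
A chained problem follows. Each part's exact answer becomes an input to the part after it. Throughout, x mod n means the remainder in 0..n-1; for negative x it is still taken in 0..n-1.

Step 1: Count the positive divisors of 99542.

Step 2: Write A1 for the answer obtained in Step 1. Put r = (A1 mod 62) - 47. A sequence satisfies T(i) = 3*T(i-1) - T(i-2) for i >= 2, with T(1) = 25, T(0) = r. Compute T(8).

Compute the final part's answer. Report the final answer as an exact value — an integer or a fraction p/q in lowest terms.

Step 1: 99542 = 2 * 71 * 701; number of divisors = (1+1) * (1+1) * (1+1) = 8; answer 8
Step 2: A1 = 8; r = -39; T(2) = 3*(25) - 1*(-39) = 114; iterating: T(2)=114, T(3)=317, T(4)=837, T(5)=2194, T(6)=5745, T(7)=15041, T(8)=39378; answer 39378

39378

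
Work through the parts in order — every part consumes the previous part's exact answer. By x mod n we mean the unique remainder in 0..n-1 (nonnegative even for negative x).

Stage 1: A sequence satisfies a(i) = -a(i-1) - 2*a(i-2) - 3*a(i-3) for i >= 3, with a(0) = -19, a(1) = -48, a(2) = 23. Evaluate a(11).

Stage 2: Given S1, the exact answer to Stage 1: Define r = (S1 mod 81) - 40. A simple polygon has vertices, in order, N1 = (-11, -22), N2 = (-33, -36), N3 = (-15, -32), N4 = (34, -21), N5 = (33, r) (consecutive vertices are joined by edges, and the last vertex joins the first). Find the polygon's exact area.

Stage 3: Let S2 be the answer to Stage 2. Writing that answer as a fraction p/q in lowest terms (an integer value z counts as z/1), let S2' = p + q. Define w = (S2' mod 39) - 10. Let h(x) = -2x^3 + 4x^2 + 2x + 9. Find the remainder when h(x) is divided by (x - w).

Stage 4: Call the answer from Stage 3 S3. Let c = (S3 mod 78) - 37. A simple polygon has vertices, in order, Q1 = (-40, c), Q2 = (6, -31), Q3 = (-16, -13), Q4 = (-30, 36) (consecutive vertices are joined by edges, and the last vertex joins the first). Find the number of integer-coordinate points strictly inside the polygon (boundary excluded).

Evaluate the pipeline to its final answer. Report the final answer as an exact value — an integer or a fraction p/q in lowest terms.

529

Stage 1: a(3) = -1*(23) - 2*(-48) - 3*(-19) = 130; iterating: a(3)=130, a(4)=-32, a(5)=-297, a(6)=-29, a(7)=719, a(8)=230, a(9)=-1581, a(10)=-1036, a(11)=3508; answer 3508
Stage 2: S1 = 3508; r = -15; cross terms: (-11*-36 - -33*-22)=-330, (-33*-32 - -15*-36)=516, (-15*-21 - 34*-32)=1403, (34*-15 - 33*-21)=183, (33*-22 - -11*-15)=-891; twice the area = |881| = 881; area = 881/2; answer 881/2
Stage 3: S2 = 881/2; threaded value p + q = 883; w = 15; remainder = value at the root: -2*(15)^3 + 4*(15)^2 + 2*(15)^1 + 9 = (-6750) + (900) + (30) + (9) = -5811; answer -5811
Stage 4: S3 = -5811; c = 2; cross terms: (-40*-31 - 6*2)=1228, (6*-13 - -16*-31)=-574, (-16*36 - -30*-13)=-966, (-30*2 - -40*36)=1380; twice the area = |1068| = 1068; area = 534; boundary points = 1 + 2 + 7 + 2 = 12; strictly interior points = area - boundary/2 + 1 = 529; answer 529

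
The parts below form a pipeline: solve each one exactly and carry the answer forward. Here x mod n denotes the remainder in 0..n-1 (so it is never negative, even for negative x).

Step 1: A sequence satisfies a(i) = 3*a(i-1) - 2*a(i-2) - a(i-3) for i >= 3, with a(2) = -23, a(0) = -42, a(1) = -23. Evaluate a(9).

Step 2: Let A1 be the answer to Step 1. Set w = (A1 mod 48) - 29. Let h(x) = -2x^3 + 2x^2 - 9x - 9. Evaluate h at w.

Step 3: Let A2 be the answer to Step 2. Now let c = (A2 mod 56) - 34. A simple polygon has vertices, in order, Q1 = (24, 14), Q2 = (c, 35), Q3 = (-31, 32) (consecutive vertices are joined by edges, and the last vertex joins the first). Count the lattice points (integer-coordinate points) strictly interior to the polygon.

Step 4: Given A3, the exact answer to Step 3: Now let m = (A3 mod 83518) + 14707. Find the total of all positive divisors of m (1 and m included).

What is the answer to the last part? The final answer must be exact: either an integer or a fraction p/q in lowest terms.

31248

Step 1: a(3) = 3*(-23) - 2*(-23) - 1*(-42) = 19; iterating: a(3)=19, a(4)=126, a(5)=363, a(6)=818, a(7)=1602, a(8)=2807, a(9)=4399; answer 4399
Step 2: A1 = 4399; w = 2; -2*(2)^3 + 2*(2)^2 - 9*(2)^1 - 9 = (-16) + (8) + (-18) + (-9) = -35; answer -35
Step 3: A2 = -35; c = -13; cross terms: (24*35 - -13*14)=1022, (-13*32 - -31*35)=669, (-31*14 - 24*32)=-1202; twice the area = |489| = 489; area = 489/2; boundary points = 1 + 3 + 1 = 5; strictly interior points = area - boundary/2 + 1 = 243; answer 243
Step 4: A3 = 243; m = 14950; 14950 = 2 * 5^2 * 13 * 23; sigma = (1 + 2) * (1 + 5 + 25) * (1 + 13) * (1 + 23) = 3 * 31 * 14 * 24 = 31248; answer 31248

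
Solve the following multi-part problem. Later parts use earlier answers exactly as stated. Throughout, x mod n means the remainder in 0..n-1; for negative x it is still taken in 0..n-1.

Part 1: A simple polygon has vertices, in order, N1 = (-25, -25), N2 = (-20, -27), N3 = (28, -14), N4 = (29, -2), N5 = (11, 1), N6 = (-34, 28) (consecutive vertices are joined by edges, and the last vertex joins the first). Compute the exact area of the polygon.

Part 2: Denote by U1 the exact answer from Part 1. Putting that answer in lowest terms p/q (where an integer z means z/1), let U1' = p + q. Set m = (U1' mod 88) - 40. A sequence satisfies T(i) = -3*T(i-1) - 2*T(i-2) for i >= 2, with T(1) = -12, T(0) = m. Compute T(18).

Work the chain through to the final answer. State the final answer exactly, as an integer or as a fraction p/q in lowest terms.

-7602106

Part 1: cross terms: (-25*-27 - -20*-25)=175, (-20*-14 - 28*-27)=1036, (28*-2 - 29*-14)=350, (29*1 - 11*-2)=51, (11*28 - -34*1)=342, (-34*-25 - -25*28)=1550; twice the area = |3504| = 3504; area = 1752; answer 1752
Part 2: U1 = 1752; threaded value p + q = 1753; m = 41; T(2) = -3*(-12) - 2*(41) = -46; iterating: T(2)=-46, T(3)=162, T(4)=-394, T(5)=858, T(6)=-1786, T(7)=3642, T(8)=-7354, T(9)=14778, T(10)=-29626, T(11)=59322, T(12)=-118714, T(13)=237498, T(14)=-475066, T(15)=950202, T(16)=-1900474, T(17)=3801018, T(18)=-7602106; answer -7602106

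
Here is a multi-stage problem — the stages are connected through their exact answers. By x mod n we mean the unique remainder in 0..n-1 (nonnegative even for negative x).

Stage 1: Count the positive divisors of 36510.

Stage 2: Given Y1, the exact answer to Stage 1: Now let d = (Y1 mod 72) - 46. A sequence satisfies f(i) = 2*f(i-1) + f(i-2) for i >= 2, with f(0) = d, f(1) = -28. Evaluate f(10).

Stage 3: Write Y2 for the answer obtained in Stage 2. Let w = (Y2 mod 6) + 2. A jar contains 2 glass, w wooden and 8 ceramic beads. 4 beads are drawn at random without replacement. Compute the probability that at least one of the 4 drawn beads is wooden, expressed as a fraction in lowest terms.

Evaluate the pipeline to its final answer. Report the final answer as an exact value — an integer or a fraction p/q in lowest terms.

23/26

Stage 1: 36510 = 2 * 3 * 5 * 1217; number of divisors = (1+1) * (1+1) * (1+1) * (1+1) = 16; answer 16
Stage 2: Y1 = 16; d = -30; f(2) = 2*(-28) + 1*(-30) = -86; iterating: f(2)=-86, f(3)=-200, f(4)=-486, f(5)=-1172, f(6)=-2830, f(7)=-6832, f(8)=-16494, f(9)=-39820, f(10)=-96134; answer -96134
Stage 3: Y2 = -96134; w = 6; total draws C(16,4) = 1820; complement C(10,4) = 210; favorable 1820 - 210 = 1610; P = 23/26; answer 23/26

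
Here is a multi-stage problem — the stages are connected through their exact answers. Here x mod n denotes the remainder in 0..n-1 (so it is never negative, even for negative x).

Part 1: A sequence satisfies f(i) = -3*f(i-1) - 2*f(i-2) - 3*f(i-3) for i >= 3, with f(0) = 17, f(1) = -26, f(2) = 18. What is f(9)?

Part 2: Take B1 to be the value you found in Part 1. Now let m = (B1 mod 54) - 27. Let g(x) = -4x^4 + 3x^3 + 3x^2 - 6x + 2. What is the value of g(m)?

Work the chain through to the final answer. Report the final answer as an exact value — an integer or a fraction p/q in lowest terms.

-499736

Part 1: f(3) = -3*(18) - 2*(-26) - 3*(17) = -53; iterating: f(3)=-53, f(4)=201, f(5)=-551, f(6)=1410, f(7)=-3731, f(8)=10026, f(9)=-26846; answer -26846
Part 2: B1 = -26846; m = 19; -4*(19)^4 + 3*(19)^3 + 3*(19)^2 - 6*(19)^1 + 2 = (-521284) + (20577) + (1083) + (-114) + (2) = -499736; answer -499736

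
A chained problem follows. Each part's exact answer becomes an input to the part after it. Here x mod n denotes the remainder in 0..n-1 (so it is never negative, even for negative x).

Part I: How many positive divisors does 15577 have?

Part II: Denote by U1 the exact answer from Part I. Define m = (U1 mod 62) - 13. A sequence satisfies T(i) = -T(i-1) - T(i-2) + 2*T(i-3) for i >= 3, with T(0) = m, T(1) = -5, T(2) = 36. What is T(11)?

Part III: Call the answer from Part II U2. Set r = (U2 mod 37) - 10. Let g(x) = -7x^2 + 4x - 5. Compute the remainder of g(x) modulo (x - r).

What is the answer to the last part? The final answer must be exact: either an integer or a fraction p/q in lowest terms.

-233

Part I: 15577 = 37 * 421; number of divisors = (1+1) * (1+1) = 4; answer 4
Part II: U1 = 4; m = -9; T(3) = -1*(36) - 1*(-5) + 2*(-9) = -49; iterating: T(3)=-49, T(4)=3, T(5)=118, T(6)=-219, T(7)=107, T(8)=348, T(9)=-893, T(10)=759, T(11)=830; answer 830
Part III: U2 = 830; r = 6; remainder = value at the root: -7*(6)^2 + 4*(6)^1 - 5 = (-252) + (24) + (-5) = -233; answer -233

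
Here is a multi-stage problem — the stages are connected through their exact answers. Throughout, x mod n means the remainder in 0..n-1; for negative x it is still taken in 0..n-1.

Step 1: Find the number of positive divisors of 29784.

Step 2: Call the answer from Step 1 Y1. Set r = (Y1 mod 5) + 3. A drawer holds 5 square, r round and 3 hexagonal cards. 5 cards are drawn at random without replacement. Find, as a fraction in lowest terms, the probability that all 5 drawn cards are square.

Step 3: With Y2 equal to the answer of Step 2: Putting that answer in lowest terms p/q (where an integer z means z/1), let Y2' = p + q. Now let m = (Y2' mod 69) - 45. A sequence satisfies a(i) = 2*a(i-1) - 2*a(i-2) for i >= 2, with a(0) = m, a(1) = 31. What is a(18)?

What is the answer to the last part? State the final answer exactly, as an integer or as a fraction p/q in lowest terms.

15360

Step 1: 29784 = 2^3 * 3 * 17 * 73; number of divisors = (3+1) * (1+1) * (1+1) * (1+1) = 32; answer 32
Step 2: Y1 = 32; r = 5; total draws C(13,5) = 1287; favorable C(5,5) = 1; P = 1/1287; answer 1/1287
Step 3: Y2 = 1/1287; threaded value p + q = 1288; m = 1; a(2) = 2*(31) - 2*(1) = 60; iterating: a(2)=60, a(3)=58, a(4)=-4, a(5)=-124, a(6)=-240, a(7)=-232, a(8)=16, a(9)=496, a(10)=960, a(11)=928, a(12)=-64, a(13)=-1984, a(14)=-3840, a(15)=-3712, a(16)=256, a(17)=7936, a(18)=15360; answer 15360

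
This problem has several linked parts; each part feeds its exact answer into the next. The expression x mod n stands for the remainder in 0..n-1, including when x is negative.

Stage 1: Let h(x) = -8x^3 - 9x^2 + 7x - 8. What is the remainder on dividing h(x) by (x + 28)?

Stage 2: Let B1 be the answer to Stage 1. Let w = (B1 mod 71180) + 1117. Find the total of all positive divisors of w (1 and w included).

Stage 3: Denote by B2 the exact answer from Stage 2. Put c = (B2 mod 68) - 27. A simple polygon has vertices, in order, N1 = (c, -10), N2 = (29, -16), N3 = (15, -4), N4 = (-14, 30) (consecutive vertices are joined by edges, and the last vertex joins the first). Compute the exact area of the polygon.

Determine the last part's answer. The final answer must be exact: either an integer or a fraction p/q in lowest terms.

Stage 1: remainder = value at the root: -8*(-28)^3 - 9*(-28)^2 + 7*(-28)^1 - 8 = (175616) + (-7056) + (-196) + (-8) = 168356; answer 168356
Stage 2: B1 = 168356; w = 27113; 27113 = 19 * 1427; sigma = (1 + 19) * (1 + 1427) = 20 * 1428 = 28560; answer 28560
Stage 3: B2 = 28560; c = -27; cross terms: (-27*-16 - 29*-10)=722, (29*-4 - 15*-16)=124, (15*30 - -14*-4)=394, (-14*-10 - -27*30)=950; twice the area = |2190| = 2190; area = 1095; answer 1095

1095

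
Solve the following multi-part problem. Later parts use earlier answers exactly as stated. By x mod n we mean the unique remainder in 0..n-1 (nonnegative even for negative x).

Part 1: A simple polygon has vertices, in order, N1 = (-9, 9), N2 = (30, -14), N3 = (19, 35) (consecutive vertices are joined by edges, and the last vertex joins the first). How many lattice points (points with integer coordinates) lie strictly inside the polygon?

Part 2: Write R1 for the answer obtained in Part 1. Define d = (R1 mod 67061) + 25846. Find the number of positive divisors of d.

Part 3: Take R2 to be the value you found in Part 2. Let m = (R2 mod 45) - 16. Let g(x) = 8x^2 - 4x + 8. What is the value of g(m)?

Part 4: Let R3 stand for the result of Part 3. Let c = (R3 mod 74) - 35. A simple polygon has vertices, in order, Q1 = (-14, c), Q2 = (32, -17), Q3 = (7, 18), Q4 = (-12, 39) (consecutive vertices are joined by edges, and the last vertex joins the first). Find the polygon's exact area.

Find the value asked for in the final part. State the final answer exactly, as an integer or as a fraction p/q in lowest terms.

1226

Part 1: cross terms: (-9*-14 - 30*9)=-144, (30*35 - 19*-14)=1316, (19*9 - -9*35)=486; twice the area = |1658| = 1658; area = 829; boundary points = 1 + 1 + 2 = 4; strictly interior points = area - boundary/2 + 1 = 828; answer 828
Part 2: R1 = 828; d = 26674; 26674 = 2 * 13337; number of divisors = (1+1) * (1+1) = 4; answer 4
Part 3: R2 = 4; m = -12; 8*(-12)^2 - 4*(-12)^1 + 8 = (1152) + (48) + (8) = 1208; answer 1208
Part 4: R3 = 1208; c = -11; cross terms: (-14*-17 - 32*-11)=590, (32*18 - 7*-17)=695, (7*39 - -12*18)=489, (-12*-11 - -14*39)=678; twice the area = |2452| = 2452; area = 1226; answer 1226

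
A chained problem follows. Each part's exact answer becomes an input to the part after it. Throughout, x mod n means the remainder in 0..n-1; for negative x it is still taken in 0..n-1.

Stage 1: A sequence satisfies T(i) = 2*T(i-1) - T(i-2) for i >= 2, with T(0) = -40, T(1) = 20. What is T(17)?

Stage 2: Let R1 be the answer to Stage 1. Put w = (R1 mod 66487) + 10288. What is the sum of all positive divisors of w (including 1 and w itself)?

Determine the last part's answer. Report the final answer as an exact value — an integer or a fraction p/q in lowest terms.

Stage 1: T(2) = 2*(20) - 1*(-40) = 80; iterating: T(2)=80, T(3)=140, T(4)=200, T(5)=260, T(6)=320, T(7)=380, T(8)=440, T(9)=500, T(10)=560, T(11)=620, T(12)=680, T(13)=740, T(14)=800, T(15)=860, T(16)=920, T(17)=980; answer 980
Stage 2: R1 = 980; w = 11268; 11268 = 2^2 * 3^2 * 313; sigma = (1 + 2 + 4) * (1 + 3 + 9) * (1 + 313) = 7 * 13 * 314 = 28574; answer 28574

28574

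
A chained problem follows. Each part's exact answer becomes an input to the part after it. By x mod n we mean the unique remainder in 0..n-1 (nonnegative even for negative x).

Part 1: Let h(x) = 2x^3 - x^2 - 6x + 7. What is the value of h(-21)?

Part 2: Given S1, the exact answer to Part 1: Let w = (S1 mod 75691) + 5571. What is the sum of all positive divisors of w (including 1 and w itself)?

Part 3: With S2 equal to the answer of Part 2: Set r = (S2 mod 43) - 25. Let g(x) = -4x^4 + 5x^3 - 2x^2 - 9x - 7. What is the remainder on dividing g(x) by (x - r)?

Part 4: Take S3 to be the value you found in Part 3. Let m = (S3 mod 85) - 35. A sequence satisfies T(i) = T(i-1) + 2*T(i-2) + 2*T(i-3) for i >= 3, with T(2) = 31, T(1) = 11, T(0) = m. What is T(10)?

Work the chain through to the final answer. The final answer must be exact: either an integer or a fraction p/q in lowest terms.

Part 1: 2*(-21)^3 - 1*(-21)^2 - 6*(-21)^1 + 7 = (-18522) + (-441) + (126) + (7) = -18830; answer -18830
Part 2: S1 = -18830; w = 62432; 62432 = 2^5 * 1951; sigma = (1 + 2 + 4 + 8 + 16 + 32) * (1 + 1951) = 63 * 1952 = 122976; answer 122976
Part 3: S2 = 122976; r = 14; remainder = value at the root: -4*(14)^4 + 5*(14)^3 - 2*(14)^2 - 9*(14)^1 - 7 = (-153664) + (13720) + (-392) + (-126) + (-7) = -140469; answer -140469
Part 4: S3 = -140469; m = 1; T(3) = 1*(31) + 2*(11) + 2*(1) = 55; iterating: T(3)=55, T(4)=139, T(5)=311, T(6)=699, T(7)=1599, T(8)=3619, T(9)=8215, T(10)=18651; answer 18651

18651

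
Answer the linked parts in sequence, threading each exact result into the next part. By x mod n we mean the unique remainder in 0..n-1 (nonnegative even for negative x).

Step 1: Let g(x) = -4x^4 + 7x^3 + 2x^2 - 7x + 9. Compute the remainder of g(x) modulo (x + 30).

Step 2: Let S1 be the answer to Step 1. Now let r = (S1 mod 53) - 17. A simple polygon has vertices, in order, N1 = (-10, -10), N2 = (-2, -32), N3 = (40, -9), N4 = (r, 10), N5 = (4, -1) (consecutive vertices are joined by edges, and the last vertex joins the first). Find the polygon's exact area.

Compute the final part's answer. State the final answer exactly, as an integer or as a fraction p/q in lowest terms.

1094

Step 1: remainder = value at the root: -4*(-30)^4 + 7*(-30)^3 + 2*(-30)^2 - 7*(-30)^1 + 9 = (-3240000) + (-189000) + (1800) + (210) + (9) = -3426981; answer -3426981
Step 2: S1 = -3426981; r = 35; cross terms: (-10*-32 - -2*-10)=300, (-2*-9 - 40*-32)=1298, (40*10 - 35*-9)=715, (35*-1 - 4*10)=-75, (4*-10 - -10*-1)=-50; twice the area = |2188| = 2188; area = 1094; answer 1094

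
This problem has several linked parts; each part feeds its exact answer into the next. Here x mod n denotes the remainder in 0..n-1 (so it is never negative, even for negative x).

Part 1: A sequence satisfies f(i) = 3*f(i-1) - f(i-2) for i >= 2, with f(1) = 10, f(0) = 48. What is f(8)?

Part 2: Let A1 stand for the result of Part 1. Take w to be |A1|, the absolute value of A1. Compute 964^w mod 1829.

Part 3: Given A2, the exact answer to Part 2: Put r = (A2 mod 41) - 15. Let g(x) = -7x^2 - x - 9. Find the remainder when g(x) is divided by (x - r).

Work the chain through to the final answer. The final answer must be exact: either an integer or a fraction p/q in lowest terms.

Part 1: f(2) = 3*(10) - 1*(48) = -18; iterating: f(2)=-18, f(3)=-64, f(4)=-174, f(5)=-458, f(6)=-1200, f(7)=-3142, f(8)=-8226; answer -8226
Part 2: A1 = -8226; w = 8226; squarings mod 1829: 964^1=964, 964^2=164, 964^4=1290, 964^8=1539, 964^16=1795, 964^32=1156, 964^64=1166, 964^128=609, 964^256=1423, 964^512=226, 964^1024=1693, 964^2048=206, 964^4096=369, 964^8192=815; 964^8226 = 964^2 * 964^32 * 964^8192 = 698 (mod 1829); answer 698
Part 3: A2 = 698; r = -14; remainder = value at the root: -7*(-14)^2 - 1*(-14)^1 - 9 = (-1372) + (14) + (-9) = -1367; answer -1367

-1367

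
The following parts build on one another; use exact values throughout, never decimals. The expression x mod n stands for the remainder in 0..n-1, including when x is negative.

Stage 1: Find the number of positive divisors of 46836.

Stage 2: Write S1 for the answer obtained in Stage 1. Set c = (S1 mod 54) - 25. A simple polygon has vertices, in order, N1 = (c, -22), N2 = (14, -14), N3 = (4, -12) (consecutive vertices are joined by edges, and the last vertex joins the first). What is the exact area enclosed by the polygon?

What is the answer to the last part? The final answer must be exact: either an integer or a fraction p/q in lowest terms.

Stage 1: 46836 = 2^2 * 3^2 * 1301; number of divisors = (2+1) * (2+1) * (1+1) = 18; answer 18
Stage 2: S1 = 18; c = -7; cross terms: (-7*-14 - 14*-22)=406, (14*-12 - 4*-14)=-112, (4*-22 - -7*-12)=-172; twice the area = |122| = 122; area = 61; answer 61

61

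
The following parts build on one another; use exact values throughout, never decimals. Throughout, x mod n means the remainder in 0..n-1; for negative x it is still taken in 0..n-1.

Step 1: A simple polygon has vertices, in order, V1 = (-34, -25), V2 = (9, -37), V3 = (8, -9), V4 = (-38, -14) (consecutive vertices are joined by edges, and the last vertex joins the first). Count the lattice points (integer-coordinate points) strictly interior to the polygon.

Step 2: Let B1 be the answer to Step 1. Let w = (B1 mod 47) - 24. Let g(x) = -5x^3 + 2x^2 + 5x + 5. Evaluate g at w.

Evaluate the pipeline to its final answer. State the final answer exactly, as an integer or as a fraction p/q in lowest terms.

Step 1: cross terms: (-34*-37 - 9*-25)=1483, (9*-9 - 8*-37)=215, (8*-14 - -38*-9)=-454, (-38*-25 - -34*-14)=474; twice the area = |1718| = 1718; area = 859; boundary points = 1 + 1 + 1 + 1 = 4; strictly interior points = area - boundary/2 + 1 = 858; answer 858
Step 2: B1 = 858; w = -12; -5*(-12)^3 + 2*(-12)^2 + 5*(-12)^1 + 5 = (8640) + (288) + (-60) + (5) = 8873; answer 8873

8873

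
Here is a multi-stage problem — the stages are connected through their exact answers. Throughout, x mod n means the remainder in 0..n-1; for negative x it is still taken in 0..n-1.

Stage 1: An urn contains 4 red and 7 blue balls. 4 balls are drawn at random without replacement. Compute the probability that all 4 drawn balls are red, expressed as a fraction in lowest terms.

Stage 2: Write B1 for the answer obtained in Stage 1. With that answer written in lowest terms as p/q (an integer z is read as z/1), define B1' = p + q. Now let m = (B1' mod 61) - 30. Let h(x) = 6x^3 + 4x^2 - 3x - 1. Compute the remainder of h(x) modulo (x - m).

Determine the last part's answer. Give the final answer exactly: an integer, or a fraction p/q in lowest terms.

Stage 1: total draws C(11,4) = 330; favorable C(4,4) = 1; P = 1/330; answer 1/330
Stage 2: B1 = 1/330; threaded value p + q = 331; m = -4; remainder = value at the root: 6*(-4)^3 + 4*(-4)^2 - 3*(-4)^1 - 1 = (-384) + (64) + (12) + (-1) = -309; answer -309

-309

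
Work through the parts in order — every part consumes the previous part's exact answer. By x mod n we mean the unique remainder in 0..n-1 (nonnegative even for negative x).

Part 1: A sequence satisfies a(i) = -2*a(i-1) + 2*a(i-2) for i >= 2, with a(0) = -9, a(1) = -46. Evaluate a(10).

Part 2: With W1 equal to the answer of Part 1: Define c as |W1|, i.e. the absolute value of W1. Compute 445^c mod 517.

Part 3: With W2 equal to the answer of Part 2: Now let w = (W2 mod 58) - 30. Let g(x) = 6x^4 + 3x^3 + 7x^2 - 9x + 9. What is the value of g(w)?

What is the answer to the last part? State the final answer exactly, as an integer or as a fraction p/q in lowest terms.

Part 1: a(2) = -2*(-46) + 2*(-9) = 74; iterating: a(2)=74, a(3)=-240, a(4)=628, a(5)=-1736, a(6)=4728, a(7)=-12928, a(8)=35312, a(9)=-96480, a(10)=263584; answer 263584
Part 2: W1 = 263584; c = 263584; squarings mod 517: 445^1=445, 445^2=14, 445^4=196, 445^8=158, 445^16=148, 445^32=190, 445^64=427, 445^128=345, 445^256=115, 445^512=300, 445^1024=42, 445^2048=213, 445^4096=390, 445^8192=102, 445^16384=64, 445^32768=477, 445^65536=49, 445^131072=333, 445^262144=251; 445^263584 = 445^32 * 445^128 * 445^256 * 445^1024 * 445^262144 = 196 (mod 517); answer 196
Part 3: W2 = 196; w = -8; 6*(-8)^4 + 3*(-8)^3 + 7*(-8)^2 - 9*(-8)^1 + 9 = (24576) + (-1536) + (448) + (72) + (9) = 23569; answer 23569

23569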